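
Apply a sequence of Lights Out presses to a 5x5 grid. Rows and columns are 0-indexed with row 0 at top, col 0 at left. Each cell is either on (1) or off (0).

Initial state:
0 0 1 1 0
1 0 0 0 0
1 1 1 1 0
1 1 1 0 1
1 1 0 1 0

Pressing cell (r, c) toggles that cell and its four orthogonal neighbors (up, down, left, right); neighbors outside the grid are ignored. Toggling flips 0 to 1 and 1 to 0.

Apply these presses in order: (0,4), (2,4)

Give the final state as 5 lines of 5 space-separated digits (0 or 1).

After press 1 at (0,4):
0 0 1 0 1
1 0 0 0 1
1 1 1 1 0
1 1 1 0 1
1 1 0 1 0

After press 2 at (2,4):
0 0 1 0 1
1 0 0 0 0
1 1 1 0 1
1 1 1 0 0
1 1 0 1 0

Answer: 0 0 1 0 1
1 0 0 0 0
1 1 1 0 1
1 1 1 0 0
1 1 0 1 0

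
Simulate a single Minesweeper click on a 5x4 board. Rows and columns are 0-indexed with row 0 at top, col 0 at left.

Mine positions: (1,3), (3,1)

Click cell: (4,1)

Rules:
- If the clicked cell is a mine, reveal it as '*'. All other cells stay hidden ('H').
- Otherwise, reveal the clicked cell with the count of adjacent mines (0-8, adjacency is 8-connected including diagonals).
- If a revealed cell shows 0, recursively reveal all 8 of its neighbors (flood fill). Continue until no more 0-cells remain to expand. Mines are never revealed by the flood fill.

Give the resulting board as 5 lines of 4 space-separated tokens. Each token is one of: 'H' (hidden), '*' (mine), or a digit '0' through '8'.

H H H H
H H H H
H H H H
H H H H
H 1 H H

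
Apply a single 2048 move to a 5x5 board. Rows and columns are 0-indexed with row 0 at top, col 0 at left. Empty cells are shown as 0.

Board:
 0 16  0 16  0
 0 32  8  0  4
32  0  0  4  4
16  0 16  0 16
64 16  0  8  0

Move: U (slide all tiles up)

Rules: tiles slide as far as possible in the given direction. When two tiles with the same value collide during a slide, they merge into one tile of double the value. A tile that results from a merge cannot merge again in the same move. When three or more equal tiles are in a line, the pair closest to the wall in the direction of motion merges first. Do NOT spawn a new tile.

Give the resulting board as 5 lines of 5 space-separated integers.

Answer: 32 16  8 16  8
16 32 16  4 16
64 16  0  8  0
 0  0  0  0  0
 0  0  0  0  0

Derivation:
Slide up:
col 0: [0, 0, 32, 16, 64] -> [32, 16, 64, 0, 0]
col 1: [16, 32, 0, 0, 16] -> [16, 32, 16, 0, 0]
col 2: [0, 8, 0, 16, 0] -> [8, 16, 0, 0, 0]
col 3: [16, 0, 4, 0, 8] -> [16, 4, 8, 0, 0]
col 4: [0, 4, 4, 16, 0] -> [8, 16, 0, 0, 0]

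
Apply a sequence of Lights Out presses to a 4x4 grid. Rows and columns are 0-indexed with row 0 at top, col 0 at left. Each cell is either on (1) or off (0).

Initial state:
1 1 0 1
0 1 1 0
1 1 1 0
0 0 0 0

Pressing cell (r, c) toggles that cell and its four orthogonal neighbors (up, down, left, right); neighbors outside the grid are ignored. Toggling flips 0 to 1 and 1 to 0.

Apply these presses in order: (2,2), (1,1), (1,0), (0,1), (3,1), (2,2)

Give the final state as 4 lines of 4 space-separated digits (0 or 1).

After press 1 at (2,2):
1 1 0 1
0 1 0 0
1 0 0 1
0 0 1 0

After press 2 at (1,1):
1 0 0 1
1 0 1 0
1 1 0 1
0 0 1 0

After press 3 at (1,0):
0 0 0 1
0 1 1 0
0 1 0 1
0 0 1 0

After press 4 at (0,1):
1 1 1 1
0 0 1 0
0 1 0 1
0 0 1 0

After press 5 at (3,1):
1 1 1 1
0 0 1 0
0 0 0 1
1 1 0 0

After press 6 at (2,2):
1 1 1 1
0 0 0 0
0 1 1 0
1 1 1 0

Answer: 1 1 1 1
0 0 0 0
0 1 1 0
1 1 1 0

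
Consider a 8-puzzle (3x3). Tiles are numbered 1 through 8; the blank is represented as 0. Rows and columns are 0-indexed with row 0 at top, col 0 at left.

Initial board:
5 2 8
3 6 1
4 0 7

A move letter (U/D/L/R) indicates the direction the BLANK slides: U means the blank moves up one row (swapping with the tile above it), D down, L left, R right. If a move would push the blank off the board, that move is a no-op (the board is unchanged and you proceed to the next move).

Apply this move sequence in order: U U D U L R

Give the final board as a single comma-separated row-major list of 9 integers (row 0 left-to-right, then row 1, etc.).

Answer: 5, 0, 8, 3, 2, 1, 4, 6, 7

Derivation:
After move 1 (U):
5 2 8
3 0 1
4 6 7

After move 2 (U):
5 0 8
3 2 1
4 6 7

After move 3 (D):
5 2 8
3 0 1
4 6 7

After move 4 (U):
5 0 8
3 2 1
4 6 7

After move 5 (L):
0 5 8
3 2 1
4 6 7

After move 6 (R):
5 0 8
3 2 1
4 6 7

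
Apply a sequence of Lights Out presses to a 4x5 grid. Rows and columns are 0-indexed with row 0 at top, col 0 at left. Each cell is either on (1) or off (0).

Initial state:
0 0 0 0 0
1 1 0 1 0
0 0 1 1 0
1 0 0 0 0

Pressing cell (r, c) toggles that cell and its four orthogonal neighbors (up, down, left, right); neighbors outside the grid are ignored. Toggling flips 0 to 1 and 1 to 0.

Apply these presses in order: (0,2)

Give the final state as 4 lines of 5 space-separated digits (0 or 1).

After press 1 at (0,2):
0 1 1 1 0
1 1 1 1 0
0 0 1 1 0
1 0 0 0 0

Answer: 0 1 1 1 0
1 1 1 1 0
0 0 1 1 0
1 0 0 0 0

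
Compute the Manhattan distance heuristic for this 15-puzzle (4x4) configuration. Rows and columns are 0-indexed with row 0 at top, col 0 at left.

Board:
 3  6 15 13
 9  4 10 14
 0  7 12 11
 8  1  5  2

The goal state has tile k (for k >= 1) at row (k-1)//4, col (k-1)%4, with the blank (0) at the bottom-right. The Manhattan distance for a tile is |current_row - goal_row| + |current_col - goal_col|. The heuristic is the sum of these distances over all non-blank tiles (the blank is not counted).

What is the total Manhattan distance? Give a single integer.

Tile 3: (0,0)->(0,2) = 2
Tile 6: (0,1)->(1,1) = 1
Tile 15: (0,2)->(3,2) = 3
Tile 13: (0,3)->(3,0) = 6
Tile 9: (1,0)->(2,0) = 1
Tile 4: (1,1)->(0,3) = 3
Tile 10: (1,2)->(2,1) = 2
Tile 14: (1,3)->(3,1) = 4
Tile 7: (2,1)->(1,2) = 2
Tile 12: (2,2)->(2,3) = 1
Tile 11: (2,3)->(2,2) = 1
Tile 8: (3,0)->(1,3) = 5
Tile 1: (3,1)->(0,0) = 4
Tile 5: (3,2)->(1,0) = 4
Tile 2: (3,3)->(0,1) = 5
Sum: 2 + 1 + 3 + 6 + 1 + 3 + 2 + 4 + 2 + 1 + 1 + 5 + 4 + 4 + 5 = 44

Answer: 44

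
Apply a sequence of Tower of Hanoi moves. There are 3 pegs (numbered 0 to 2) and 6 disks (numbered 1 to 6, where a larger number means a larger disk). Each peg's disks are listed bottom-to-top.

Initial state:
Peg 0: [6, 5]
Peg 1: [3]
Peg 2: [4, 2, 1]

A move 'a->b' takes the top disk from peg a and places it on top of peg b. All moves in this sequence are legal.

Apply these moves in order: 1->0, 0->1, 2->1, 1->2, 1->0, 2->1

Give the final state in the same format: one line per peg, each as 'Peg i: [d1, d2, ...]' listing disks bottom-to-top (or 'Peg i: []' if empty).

Answer: Peg 0: [6, 5, 3]
Peg 1: [1]
Peg 2: [4, 2]

Derivation:
After move 1 (1->0):
Peg 0: [6, 5, 3]
Peg 1: []
Peg 2: [4, 2, 1]

After move 2 (0->1):
Peg 0: [6, 5]
Peg 1: [3]
Peg 2: [4, 2, 1]

After move 3 (2->1):
Peg 0: [6, 5]
Peg 1: [3, 1]
Peg 2: [4, 2]

After move 4 (1->2):
Peg 0: [6, 5]
Peg 1: [3]
Peg 2: [4, 2, 1]

After move 5 (1->0):
Peg 0: [6, 5, 3]
Peg 1: []
Peg 2: [4, 2, 1]

After move 6 (2->1):
Peg 0: [6, 5, 3]
Peg 1: [1]
Peg 2: [4, 2]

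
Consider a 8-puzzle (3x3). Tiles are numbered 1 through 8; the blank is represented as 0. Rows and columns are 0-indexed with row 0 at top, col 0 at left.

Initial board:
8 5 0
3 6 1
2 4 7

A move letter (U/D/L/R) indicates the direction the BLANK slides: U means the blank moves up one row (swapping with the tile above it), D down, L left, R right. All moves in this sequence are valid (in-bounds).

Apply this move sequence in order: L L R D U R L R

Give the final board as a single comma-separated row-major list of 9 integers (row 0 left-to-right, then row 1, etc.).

Answer: 8, 5, 0, 3, 6, 1, 2, 4, 7

Derivation:
After move 1 (L):
8 0 5
3 6 1
2 4 7

After move 2 (L):
0 8 5
3 6 1
2 4 7

After move 3 (R):
8 0 5
3 6 1
2 4 7

After move 4 (D):
8 6 5
3 0 1
2 4 7

After move 5 (U):
8 0 5
3 6 1
2 4 7

After move 6 (R):
8 5 0
3 6 1
2 4 7

After move 7 (L):
8 0 5
3 6 1
2 4 7

After move 8 (R):
8 5 0
3 6 1
2 4 7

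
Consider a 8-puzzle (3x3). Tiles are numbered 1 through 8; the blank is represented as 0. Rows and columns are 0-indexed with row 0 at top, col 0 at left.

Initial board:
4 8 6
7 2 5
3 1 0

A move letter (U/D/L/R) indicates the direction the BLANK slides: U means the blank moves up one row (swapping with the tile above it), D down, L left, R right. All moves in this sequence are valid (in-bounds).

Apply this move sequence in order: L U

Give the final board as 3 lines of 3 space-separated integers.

After move 1 (L):
4 8 6
7 2 5
3 0 1

After move 2 (U):
4 8 6
7 0 5
3 2 1

Answer: 4 8 6
7 0 5
3 2 1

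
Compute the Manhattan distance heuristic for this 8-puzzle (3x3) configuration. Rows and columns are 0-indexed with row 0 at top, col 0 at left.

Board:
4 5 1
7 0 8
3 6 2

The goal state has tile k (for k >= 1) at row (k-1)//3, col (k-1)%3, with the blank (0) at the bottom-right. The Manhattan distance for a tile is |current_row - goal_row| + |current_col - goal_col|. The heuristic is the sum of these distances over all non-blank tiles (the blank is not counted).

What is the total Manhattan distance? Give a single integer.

Tile 4: at (0,0), goal (1,0), distance |0-1|+|0-0| = 1
Tile 5: at (0,1), goal (1,1), distance |0-1|+|1-1| = 1
Tile 1: at (0,2), goal (0,0), distance |0-0|+|2-0| = 2
Tile 7: at (1,0), goal (2,0), distance |1-2|+|0-0| = 1
Tile 8: at (1,2), goal (2,1), distance |1-2|+|2-1| = 2
Tile 3: at (2,0), goal (0,2), distance |2-0|+|0-2| = 4
Tile 6: at (2,1), goal (1,2), distance |2-1|+|1-2| = 2
Tile 2: at (2,2), goal (0,1), distance |2-0|+|2-1| = 3
Sum: 1 + 1 + 2 + 1 + 2 + 4 + 2 + 3 = 16

Answer: 16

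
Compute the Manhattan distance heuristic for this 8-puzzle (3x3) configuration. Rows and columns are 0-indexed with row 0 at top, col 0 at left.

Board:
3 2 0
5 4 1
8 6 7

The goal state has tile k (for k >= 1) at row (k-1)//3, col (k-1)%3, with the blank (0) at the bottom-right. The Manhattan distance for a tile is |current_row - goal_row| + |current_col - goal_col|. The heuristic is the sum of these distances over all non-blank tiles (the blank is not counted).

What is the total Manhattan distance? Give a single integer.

Answer: 12

Derivation:
Tile 3: at (0,0), goal (0,2), distance |0-0|+|0-2| = 2
Tile 2: at (0,1), goal (0,1), distance |0-0|+|1-1| = 0
Tile 5: at (1,0), goal (1,1), distance |1-1|+|0-1| = 1
Tile 4: at (1,1), goal (1,0), distance |1-1|+|1-0| = 1
Tile 1: at (1,2), goal (0,0), distance |1-0|+|2-0| = 3
Tile 8: at (2,0), goal (2,1), distance |2-2|+|0-1| = 1
Tile 6: at (2,1), goal (1,2), distance |2-1|+|1-2| = 2
Tile 7: at (2,2), goal (2,0), distance |2-2|+|2-0| = 2
Sum: 2 + 0 + 1 + 1 + 3 + 1 + 2 + 2 = 12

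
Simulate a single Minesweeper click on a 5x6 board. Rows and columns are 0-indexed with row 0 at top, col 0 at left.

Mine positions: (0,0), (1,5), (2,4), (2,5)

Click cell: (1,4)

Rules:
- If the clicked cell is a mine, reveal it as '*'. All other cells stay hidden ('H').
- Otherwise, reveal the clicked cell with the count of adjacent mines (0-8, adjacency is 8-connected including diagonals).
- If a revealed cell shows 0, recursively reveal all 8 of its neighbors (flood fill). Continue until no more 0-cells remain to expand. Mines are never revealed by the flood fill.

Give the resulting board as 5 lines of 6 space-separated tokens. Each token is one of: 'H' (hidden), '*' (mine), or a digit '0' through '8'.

H H H H H H
H H H H 3 H
H H H H H H
H H H H H H
H H H H H H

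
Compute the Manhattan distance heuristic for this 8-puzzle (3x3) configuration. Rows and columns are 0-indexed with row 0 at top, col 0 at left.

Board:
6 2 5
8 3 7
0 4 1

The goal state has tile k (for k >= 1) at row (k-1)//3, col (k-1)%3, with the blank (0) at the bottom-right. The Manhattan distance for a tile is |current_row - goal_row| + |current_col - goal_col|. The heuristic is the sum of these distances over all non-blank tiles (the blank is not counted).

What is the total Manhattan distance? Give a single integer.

Tile 6: at (0,0), goal (1,2), distance |0-1|+|0-2| = 3
Tile 2: at (0,1), goal (0,1), distance |0-0|+|1-1| = 0
Tile 5: at (0,2), goal (1,1), distance |0-1|+|2-1| = 2
Tile 8: at (1,0), goal (2,1), distance |1-2|+|0-1| = 2
Tile 3: at (1,1), goal (0,2), distance |1-0|+|1-2| = 2
Tile 7: at (1,2), goal (2,0), distance |1-2|+|2-0| = 3
Tile 4: at (2,1), goal (1,0), distance |2-1|+|1-0| = 2
Tile 1: at (2,2), goal (0,0), distance |2-0|+|2-0| = 4
Sum: 3 + 0 + 2 + 2 + 2 + 3 + 2 + 4 = 18

Answer: 18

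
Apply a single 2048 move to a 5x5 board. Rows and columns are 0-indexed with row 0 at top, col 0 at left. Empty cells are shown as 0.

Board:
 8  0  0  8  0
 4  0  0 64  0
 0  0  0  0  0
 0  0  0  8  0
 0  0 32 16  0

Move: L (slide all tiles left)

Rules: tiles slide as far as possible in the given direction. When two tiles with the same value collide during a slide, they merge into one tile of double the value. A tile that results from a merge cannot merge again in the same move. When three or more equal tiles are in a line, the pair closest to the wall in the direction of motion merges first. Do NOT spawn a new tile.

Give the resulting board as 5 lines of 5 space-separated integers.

Slide left:
row 0: [8, 0, 0, 8, 0] -> [16, 0, 0, 0, 0]
row 1: [4, 0, 0, 64, 0] -> [4, 64, 0, 0, 0]
row 2: [0, 0, 0, 0, 0] -> [0, 0, 0, 0, 0]
row 3: [0, 0, 0, 8, 0] -> [8, 0, 0, 0, 0]
row 4: [0, 0, 32, 16, 0] -> [32, 16, 0, 0, 0]

Answer: 16  0  0  0  0
 4 64  0  0  0
 0  0  0  0  0
 8  0  0  0  0
32 16  0  0  0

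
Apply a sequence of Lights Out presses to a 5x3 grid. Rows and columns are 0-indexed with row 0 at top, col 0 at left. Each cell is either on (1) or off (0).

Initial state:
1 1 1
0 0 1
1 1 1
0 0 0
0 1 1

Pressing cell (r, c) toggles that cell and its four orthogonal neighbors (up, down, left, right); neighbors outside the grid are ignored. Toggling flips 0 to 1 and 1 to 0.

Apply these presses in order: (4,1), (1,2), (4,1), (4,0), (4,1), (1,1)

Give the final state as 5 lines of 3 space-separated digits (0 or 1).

After press 1 at (4,1):
1 1 1
0 0 1
1 1 1
0 1 0
1 0 0

After press 2 at (1,2):
1 1 0
0 1 0
1 1 0
0 1 0
1 0 0

After press 3 at (4,1):
1 1 0
0 1 0
1 1 0
0 0 0
0 1 1

After press 4 at (4,0):
1 1 0
0 1 0
1 1 0
1 0 0
1 0 1

After press 5 at (4,1):
1 1 0
0 1 0
1 1 0
1 1 0
0 1 0

After press 6 at (1,1):
1 0 0
1 0 1
1 0 0
1 1 0
0 1 0

Answer: 1 0 0
1 0 1
1 0 0
1 1 0
0 1 0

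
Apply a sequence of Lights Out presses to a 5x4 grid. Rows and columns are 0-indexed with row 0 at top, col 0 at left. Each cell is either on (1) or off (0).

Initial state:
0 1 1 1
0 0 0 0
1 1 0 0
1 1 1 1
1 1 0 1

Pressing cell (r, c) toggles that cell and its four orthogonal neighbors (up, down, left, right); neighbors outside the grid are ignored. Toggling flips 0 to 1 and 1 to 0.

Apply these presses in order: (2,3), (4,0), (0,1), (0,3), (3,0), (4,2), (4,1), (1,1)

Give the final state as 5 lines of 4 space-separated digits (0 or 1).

After press 1 at (2,3):
0 1 1 1
0 0 0 1
1 1 1 1
1 1 1 0
1 1 0 1

After press 2 at (4,0):
0 1 1 1
0 0 0 1
1 1 1 1
0 1 1 0
0 0 0 1

After press 3 at (0,1):
1 0 0 1
0 1 0 1
1 1 1 1
0 1 1 0
0 0 0 1

After press 4 at (0,3):
1 0 1 0
0 1 0 0
1 1 1 1
0 1 1 0
0 0 0 1

After press 5 at (3,0):
1 0 1 0
0 1 0 0
0 1 1 1
1 0 1 0
1 0 0 1

After press 6 at (4,2):
1 0 1 0
0 1 0 0
0 1 1 1
1 0 0 0
1 1 1 0

After press 7 at (4,1):
1 0 1 0
0 1 0 0
0 1 1 1
1 1 0 0
0 0 0 0

After press 8 at (1,1):
1 1 1 0
1 0 1 0
0 0 1 1
1 1 0 0
0 0 0 0

Answer: 1 1 1 0
1 0 1 0
0 0 1 1
1 1 0 0
0 0 0 0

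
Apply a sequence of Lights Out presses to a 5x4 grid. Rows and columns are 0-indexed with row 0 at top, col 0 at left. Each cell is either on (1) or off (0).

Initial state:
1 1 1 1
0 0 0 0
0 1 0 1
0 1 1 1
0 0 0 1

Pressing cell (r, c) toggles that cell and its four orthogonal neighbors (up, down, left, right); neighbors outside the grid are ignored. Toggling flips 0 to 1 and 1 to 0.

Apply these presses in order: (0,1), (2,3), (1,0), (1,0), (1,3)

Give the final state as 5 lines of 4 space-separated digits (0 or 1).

After press 1 at (0,1):
0 0 0 1
0 1 0 0
0 1 0 1
0 1 1 1
0 0 0 1

After press 2 at (2,3):
0 0 0 1
0 1 0 1
0 1 1 0
0 1 1 0
0 0 0 1

After press 3 at (1,0):
1 0 0 1
1 0 0 1
1 1 1 0
0 1 1 0
0 0 0 1

After press 4 at (1,0):
0 0 0 1
0 1 0 1
0 1 1 0
0 1 1 0
0 0 0 1

After press 5 at (1,3):
0 0 0 0
0 1 1 0
0 1 1 1
0 1 1 0
0 0 0 1

Answer: 0 0 0 0
0 1 1 0
0 1 1 1
0 1 1 0
0 0 0 1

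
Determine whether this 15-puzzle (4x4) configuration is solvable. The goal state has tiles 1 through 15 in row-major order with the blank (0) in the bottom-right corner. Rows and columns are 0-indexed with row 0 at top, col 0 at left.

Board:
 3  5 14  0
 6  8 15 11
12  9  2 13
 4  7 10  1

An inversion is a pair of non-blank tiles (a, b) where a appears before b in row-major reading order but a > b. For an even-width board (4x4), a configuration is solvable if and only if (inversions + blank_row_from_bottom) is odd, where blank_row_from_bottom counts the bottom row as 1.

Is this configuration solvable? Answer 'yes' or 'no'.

Inversions: 56
Blank is in row 0 (0-indexed from top), which is row 4 counting from the bottom (bottom = 1).
56 + 4 = 60, which is even, so the puzzle is not solvable.

Answer: no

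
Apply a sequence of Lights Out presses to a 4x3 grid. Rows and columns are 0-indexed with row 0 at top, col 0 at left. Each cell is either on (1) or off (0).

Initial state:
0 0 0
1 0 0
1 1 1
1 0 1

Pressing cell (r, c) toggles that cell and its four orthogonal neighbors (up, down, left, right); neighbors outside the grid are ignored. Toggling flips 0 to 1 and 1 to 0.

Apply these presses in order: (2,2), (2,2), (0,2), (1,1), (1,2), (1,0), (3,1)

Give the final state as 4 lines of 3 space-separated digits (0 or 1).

Answer: 1 0 0
1 1 1
0 1 0
0 1 0

Derivation:
After press 1 at (2,2):
0 0 0
1 0 1
1 0 0
1 0 0

After press 2 at (2,2):
0 0 0
1 0 0
1 1 1
1 0 1

After press 3 at (0,2):
0 1 1
1 0 1
1 1 1
1 0 1

After press 4 at (1,1):
0 0 1
0 1 0
1 0 1
1 0 1

After press 5 at (1,2):
0 0 0
0 0 1
1 0 0
1 0 1

After press 6 at (1,0):
1 0 0
1 1 1
0 0 0
1 0 1

After press 7 at (3,1):
1 0 0
1 1 1
0 1 0
0 1 0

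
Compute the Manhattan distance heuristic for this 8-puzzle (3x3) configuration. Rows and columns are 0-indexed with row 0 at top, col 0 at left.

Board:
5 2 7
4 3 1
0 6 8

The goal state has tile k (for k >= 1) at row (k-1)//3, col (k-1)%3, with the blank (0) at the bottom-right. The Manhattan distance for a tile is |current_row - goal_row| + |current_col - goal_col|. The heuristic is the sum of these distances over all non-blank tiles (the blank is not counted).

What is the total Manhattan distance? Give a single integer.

Answer: 14

Derivation:
Tile 5: (0,0)->(1,1) = 2
Tile 2: (0,1)->(0,1) = 0
Tile 7: (0,2)->(2,0) = 4
Tile 4: (1,0)->(1,0) = 0
Tile 3: (1,1)->(0,2) = 2
Tile 1: (1,2)->(0,0) = 3
Tile 6: (2,1)->(1,2) = 2
Tile 8: (2,2)->(2,1) = 1
Sum: 2 + 0 + 4 + 0 + 2 + 3 + 2 + 1 = 14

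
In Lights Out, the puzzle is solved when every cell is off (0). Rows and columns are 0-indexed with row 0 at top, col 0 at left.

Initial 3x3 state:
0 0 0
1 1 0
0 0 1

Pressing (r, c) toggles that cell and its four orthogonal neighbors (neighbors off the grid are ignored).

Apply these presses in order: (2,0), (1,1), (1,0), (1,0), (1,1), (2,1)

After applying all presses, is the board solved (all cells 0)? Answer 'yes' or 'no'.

Answer: yes

Derivation:
After press 1 at (2,0):
0 0 0
0 1 0
1 1 1

After press 2 at (1,1):
0 1 0
1 0 1
1 0 1

After press 3 at (1,0):
1 1 0
0 1 1
0 0 1

After press 4 at (1,0):
0 1 0
1 0 1
1 0 1

After press 5 at (1,1):
0 0 0
0 1 0
1 1 1

After press 6 at (2,1):
0 0 0
0 0 0
0 0 0

Lights still on: 0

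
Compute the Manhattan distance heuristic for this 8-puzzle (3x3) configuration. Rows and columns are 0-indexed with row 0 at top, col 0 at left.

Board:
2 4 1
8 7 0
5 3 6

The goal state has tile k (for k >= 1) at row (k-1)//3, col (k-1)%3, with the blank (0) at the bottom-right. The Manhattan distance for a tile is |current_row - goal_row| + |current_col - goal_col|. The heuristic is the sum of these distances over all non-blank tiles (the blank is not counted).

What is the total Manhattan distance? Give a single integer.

Answer: 15

Derivation:
Tile 2: at (0,0), goal (0,1), distance |0-0|+|0-1| = 1
Tile 4: at (0,1), goal (1,0), distance |0-1|+|1-0| = 2
Tile 1: at (0,2), goal (0,0), distance |0-0|+|2-0| = 2
Tile 8: at (1,0), goal (2,1), distance |1-2|+|0-1| = 2
Tile 7: at (1,1), goal (2,0), distance |1-2|+|1-0| = 2
Tile 5: at (2,0), goal (1,1), distance |2-1|+|0-1| = 2
Tile 3: at (2,1), goal (0,2), distance |2-0|+|1-2| = 3
Tile 6: at (2,2), goal (1,2), distance |2-1|+|2-2| = 1
Sum: 1 + 2 + 2 + 2 + 2 + 2 + 3 + 1 = 15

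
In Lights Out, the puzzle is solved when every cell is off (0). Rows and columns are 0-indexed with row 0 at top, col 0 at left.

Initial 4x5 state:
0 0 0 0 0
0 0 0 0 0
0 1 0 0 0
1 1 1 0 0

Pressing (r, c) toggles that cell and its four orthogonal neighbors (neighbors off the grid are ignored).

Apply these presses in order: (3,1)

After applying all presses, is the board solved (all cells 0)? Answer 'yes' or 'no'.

After press 1 at (3,1):
0 0 0 0 0
0 0 0 0 0
0 0 0 0 0
0 0 0 0 0

Lights still on: 0

Answer: yes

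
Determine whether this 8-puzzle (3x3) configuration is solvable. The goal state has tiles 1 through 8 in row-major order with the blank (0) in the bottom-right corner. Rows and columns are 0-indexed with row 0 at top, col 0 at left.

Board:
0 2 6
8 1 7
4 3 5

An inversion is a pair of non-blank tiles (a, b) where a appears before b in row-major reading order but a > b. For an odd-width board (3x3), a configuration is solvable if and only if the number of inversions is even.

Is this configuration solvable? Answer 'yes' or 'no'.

Answer: yes

Derivation:
Inversions (pairs i<j in row-major order where tile[i] > tile[j] > 0): 14
14 is even, so the puzzle is solvable.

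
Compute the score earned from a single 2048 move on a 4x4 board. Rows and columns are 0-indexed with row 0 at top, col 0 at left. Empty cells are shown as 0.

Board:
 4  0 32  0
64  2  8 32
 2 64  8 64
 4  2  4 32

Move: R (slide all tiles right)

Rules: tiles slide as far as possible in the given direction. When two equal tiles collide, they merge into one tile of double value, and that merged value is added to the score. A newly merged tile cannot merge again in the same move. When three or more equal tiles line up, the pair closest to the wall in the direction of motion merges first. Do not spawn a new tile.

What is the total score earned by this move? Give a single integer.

Answer: 0

Derivation:
Slide right:
row 0: [4, 0, 32, 0] -> [0, 0, 4, 32]  score +0 (running 0)
row 1: [64, 2, 8, 32] -> [64, 2, 8, 32]  score +0 (running 0)
row 2: [2, 64, 8, 64] -> [2, 64, 8, 64]  score +0 (running 0)
row 3: [4, 2, 4, 32] -> [4, 2, 4, 32]  score +0 (running 0)
Board after move:
 0  0  4 32
64  2  8 32
 2 64  8 64
 4  2  4 32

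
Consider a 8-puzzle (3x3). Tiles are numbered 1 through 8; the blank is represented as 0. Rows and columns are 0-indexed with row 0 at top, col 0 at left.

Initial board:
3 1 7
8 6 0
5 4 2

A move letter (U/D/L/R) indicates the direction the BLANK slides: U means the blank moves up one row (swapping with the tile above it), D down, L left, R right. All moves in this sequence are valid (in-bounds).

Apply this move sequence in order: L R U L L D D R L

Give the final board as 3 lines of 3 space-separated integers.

After move 1 (L):
3 1 7
8 0 6
5 4 2

After move 2 (R):
3 1 7
8 6 0
5 4 2

After move 3 (U):
3 1 0
8 6 7
5 4 2

After move 4 (L):
3 0 1
8 6 7
5 4 2

After move 5 (L):
0 3 1
8 6 7
5 4 2

After move 6 (D):
8 3 1
0 6 7
5 4 2

After move 7 (D):
8 3 1
5 6 7
0 4 2

After move 8 (R):
8 3 1
5 6 7
4 0 2

After move 9 (L):
8 3 1
5 6 7
0 4 2

Answer: 8 3 1
5 6 7
0 4 2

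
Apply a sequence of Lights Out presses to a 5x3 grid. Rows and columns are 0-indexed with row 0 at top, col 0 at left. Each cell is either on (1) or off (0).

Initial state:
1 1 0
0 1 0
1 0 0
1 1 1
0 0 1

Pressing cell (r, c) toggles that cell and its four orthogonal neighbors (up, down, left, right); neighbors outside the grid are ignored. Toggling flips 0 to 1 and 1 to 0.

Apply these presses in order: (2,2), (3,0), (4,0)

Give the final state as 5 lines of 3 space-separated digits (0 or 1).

Answer: 1 1 0
0 1 1
0 1 1
1 0 0
0 1 1

Derivation:
After press 1 at (2,2):
1 1 0
0 1 1
1 1 1
1 1 0
0 0 1

After press 2 at (3,0):
1 1 0
0 1 1
0 1 1
0 0 0
1 0 1

After press 3 at (4,0):
1 1 0
0 1 1
0 1 1
1 0 0
0 1 1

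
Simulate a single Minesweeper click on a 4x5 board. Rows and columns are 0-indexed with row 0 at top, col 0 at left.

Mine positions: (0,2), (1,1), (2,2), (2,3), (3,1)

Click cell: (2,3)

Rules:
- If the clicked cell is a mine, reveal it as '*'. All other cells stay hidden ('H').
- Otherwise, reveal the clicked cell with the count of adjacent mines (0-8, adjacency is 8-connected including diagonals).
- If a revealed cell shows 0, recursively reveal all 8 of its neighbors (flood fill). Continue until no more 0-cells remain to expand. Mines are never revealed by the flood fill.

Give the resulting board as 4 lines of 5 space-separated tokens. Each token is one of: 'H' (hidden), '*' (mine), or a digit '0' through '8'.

H H H H H
H H H H H
H H H * H
H H H H H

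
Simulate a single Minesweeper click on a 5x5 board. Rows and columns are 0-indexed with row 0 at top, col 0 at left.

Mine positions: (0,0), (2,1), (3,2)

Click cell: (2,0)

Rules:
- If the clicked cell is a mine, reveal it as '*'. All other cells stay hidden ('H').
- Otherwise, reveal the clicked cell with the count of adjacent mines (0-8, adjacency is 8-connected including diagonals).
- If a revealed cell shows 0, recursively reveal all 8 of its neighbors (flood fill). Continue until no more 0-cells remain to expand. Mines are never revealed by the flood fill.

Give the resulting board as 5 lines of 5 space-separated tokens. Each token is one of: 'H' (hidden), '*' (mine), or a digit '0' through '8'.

H H H H H
H H H H H
1 H H H H
H H H H H
H H H H H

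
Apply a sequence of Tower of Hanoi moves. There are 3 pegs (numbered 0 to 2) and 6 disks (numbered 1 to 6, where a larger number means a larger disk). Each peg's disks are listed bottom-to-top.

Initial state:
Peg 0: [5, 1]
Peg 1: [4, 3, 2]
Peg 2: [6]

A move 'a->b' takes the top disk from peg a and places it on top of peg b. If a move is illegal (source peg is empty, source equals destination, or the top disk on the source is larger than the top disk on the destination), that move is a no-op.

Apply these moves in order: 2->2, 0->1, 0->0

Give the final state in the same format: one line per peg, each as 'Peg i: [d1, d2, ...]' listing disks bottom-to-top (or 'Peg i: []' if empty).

After move 1 (2->2):
Peg 0: [5, 1]
Peg 1: [4, 3, 2]
Peg 2: [6]

After move 2 (0->1):
Peg 0: [5]
Peg 1: [4, 3, 2, 1]
Peg 2: [6]

After move 3 (0->0):
Peg 0: [5]
Peg 1: [4, 3, 2, 1]
Peg 2: [6]

Answer: Peg 0: [5]
Peg 1: [4, 3, 2, 1]
Peg 2: [6]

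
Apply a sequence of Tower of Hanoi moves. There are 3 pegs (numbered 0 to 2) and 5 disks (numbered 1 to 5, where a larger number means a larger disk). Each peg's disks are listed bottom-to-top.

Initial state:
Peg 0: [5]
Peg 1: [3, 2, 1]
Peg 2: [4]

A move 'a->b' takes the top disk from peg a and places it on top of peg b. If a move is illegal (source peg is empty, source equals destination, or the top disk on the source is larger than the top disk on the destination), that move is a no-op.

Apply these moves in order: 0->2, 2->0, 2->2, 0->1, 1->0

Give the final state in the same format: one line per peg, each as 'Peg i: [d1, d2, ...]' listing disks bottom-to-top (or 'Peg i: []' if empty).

Answer: Peg 0: [5, 4, 1]
Peg 1: [3, 2]
Peg 2: []

Derivation:
After move 1 (0->2):
Peg 0: [5]
Peg 1: [3, 2, 1]
Peg 2: [4]

After move 2 (2->0):
Peg 0: [5, 4]
Peg 1: [3, 2, 1]
Peg 2: []

After move 3 (2->2):
Peg 0: [5, 4]
Peg 1: [3, 2, 1]
Peg 2: []

After move 4 (0->1):
Peg 0: [5, 4]
Peg 1: [3, 2, 1]
Peg 2: []

After move 5 (1->0):
Peg 0: [5, 4, 1]
Peg 1: [3, 2]
Peg 2: []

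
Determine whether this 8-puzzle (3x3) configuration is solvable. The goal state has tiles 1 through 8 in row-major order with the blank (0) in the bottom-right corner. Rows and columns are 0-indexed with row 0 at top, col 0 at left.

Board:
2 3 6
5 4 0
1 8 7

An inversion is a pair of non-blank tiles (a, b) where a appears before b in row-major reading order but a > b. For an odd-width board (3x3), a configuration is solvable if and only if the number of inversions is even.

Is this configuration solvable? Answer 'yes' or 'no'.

Inversions (pairs i<j in row-major order where tile[i] > tile[j] > 0): 9
9 is odd, so the puzzle is not solvable.

Answer: no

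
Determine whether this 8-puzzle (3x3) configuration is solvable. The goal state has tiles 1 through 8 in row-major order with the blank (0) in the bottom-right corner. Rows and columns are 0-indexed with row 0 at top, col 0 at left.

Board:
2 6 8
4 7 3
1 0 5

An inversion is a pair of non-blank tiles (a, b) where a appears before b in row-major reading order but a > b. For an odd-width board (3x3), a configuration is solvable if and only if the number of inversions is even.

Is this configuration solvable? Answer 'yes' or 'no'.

Inversions (pairs i<j in row-major order where tile[i] > tile[j] > 0): 16
16 is even, so the puzzle is solvable.

Answer: yes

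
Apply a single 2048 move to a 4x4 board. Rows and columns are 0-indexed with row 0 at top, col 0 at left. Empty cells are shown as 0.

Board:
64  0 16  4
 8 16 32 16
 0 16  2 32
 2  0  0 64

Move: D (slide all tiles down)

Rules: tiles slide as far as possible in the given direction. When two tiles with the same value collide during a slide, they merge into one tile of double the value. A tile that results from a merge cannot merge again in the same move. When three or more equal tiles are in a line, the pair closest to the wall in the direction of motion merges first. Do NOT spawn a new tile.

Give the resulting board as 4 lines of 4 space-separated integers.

Slide down:
col 0: [64, 8, 0, 2] -> [0, 64, 8, 2]
col 1: [0, 16, 16, 0] -> [0, 0, 0, 32]
col 2: [16, 32, 2, 0] -> [0, 16, 32, 2]
col 3: [4, 16, 32, 64] -> [4, 16, 32, 64]

Answer:  0  0  0  4
64  0 16 16
 8  0 32 32
 2 32  2 64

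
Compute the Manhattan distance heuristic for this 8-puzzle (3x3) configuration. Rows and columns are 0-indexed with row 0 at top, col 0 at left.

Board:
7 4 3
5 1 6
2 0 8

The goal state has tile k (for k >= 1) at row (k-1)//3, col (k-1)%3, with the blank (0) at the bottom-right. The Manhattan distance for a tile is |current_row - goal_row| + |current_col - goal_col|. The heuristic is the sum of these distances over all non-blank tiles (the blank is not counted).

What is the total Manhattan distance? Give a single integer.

Answer: 11

Derivation:
Tile 7: at (0,0), goal (2,0), distance |0-2|+|0-0| = 2
Tile 4: at (0,1), goal (1,0), distance |0-1|+|1-0| = 2
Tile 3: at (0,2), goal (0,2), distance |0-0|+|2-2| = 0
Tile 5: at (1,0), goal (1,1), distance |1-1|+|0-1| = 1
Tile 1: at (1,1), goal (0,0), distance |1-0|+|1-0| = 2
Tile 6: at (1,2), goal (1,2), distance |1-1|+|2-2| = 0
Tile 2: at (2,0), goal (0,1), distance |2-0|+|0-1| = 3
Tile 8: at (2,2), goal (2,1), distance |2-2|+|2-1| = 1
Sum: 2 + 2 + 0 + 1 + 2 + 0 + 3 + 1 = 11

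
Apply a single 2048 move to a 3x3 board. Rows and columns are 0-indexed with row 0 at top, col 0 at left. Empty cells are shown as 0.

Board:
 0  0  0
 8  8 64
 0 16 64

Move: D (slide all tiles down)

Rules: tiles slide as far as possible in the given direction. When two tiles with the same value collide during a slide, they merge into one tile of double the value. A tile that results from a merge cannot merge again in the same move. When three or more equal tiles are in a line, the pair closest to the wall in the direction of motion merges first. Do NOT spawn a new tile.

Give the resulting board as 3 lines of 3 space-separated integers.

Answer:   0   0   0
  0   8   0
  8  16 128

Derivation:
Slide down:
col 0: [0, 8, 0] -> [0, 0, 8]
col 1: [0, 8, 16] -> [0, 8, 16]
col 2: [0, 64, 64] -> [0, 0, 128]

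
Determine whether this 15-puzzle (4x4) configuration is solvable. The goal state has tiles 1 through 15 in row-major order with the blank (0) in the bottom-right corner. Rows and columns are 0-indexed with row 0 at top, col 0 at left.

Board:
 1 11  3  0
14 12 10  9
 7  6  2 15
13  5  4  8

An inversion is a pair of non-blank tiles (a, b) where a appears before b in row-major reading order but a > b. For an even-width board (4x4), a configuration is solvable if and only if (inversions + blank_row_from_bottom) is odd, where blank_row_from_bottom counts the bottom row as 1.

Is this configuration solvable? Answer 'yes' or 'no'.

Answer: no

Derivation:
Inversions: 56
Blank is in row 0 (0-indexed from top), which is row 4 counting from the bottom (bottom = 1).
56 + 4 = 60, which is even, so the puzzle is not solvable.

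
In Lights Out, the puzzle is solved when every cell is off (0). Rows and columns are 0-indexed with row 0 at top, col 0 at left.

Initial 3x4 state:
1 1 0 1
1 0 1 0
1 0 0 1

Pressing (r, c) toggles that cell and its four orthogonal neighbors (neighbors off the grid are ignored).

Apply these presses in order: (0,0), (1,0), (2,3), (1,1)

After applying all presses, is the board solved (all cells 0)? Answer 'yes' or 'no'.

Answer: no

Derivation:
After press 1 at (0,0):
0 0 0 1
0 0 1 0
1 0 0 1

After press 2 at (1,0):
1 0 0 1
1 1 1 0
0 0 0 1

After press 3 at (2,3):
1 0 0 1
1 1 1 1
0 0 1 0

After press 4 at (1,1):
1 1 0 1
0 0 0 1
0 1 1 0

Lights still on: 6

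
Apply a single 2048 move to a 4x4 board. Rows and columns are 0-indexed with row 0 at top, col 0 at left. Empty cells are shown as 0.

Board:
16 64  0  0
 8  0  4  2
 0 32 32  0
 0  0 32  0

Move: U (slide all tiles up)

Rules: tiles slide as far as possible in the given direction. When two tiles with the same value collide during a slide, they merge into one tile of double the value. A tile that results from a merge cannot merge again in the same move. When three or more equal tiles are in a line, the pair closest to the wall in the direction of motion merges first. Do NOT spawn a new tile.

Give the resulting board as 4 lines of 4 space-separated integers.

Answer: 16 64  4  2
 8 32 64  0
 0  0  0  0
 0  0  0  0

Derivation:
Slide up:
col 0: [16, 8, 0, 0] -> [16, 8, 0, 0]
col 1: [64, 0, 32, 0] -> [64, 32, 0, 0]
col 2: [0, 4, 32, 32] -> [4, 64, 0, 0]
col 3: [0, 2, 0, 0] -> [2, 0, 0, 0]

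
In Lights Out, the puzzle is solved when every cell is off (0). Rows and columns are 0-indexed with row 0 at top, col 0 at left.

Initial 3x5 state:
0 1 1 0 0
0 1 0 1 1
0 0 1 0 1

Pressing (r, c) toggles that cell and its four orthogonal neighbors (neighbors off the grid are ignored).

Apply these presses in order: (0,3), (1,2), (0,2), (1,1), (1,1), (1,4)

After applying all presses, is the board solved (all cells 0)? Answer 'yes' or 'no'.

Answer: yes

Derivation:
After press 1 at (0,3):
0 1 0 1 1
0 1 0 0 1
0 0 1 0 1

After press 2 at (1,2):
0 1 1 1 1
0 0 1 1 1
0 0 0 0 1

After press 3 at (0,2):
0 0 0 0 1
0 0 0 1 1
0 0 0 0 1

After press 4 at (1,1):
0 1 0 0 1
1 1 1 1 1
0 1 0 0 1

After press 5 at (1,1):
0 0 0 0 1
0 0 0 1 1
0 0 0 0 1

After press 6 at (1,4):
0 0 0 0 0
0 0 0 0 0
0 0 0 0 0

Lights still on: 0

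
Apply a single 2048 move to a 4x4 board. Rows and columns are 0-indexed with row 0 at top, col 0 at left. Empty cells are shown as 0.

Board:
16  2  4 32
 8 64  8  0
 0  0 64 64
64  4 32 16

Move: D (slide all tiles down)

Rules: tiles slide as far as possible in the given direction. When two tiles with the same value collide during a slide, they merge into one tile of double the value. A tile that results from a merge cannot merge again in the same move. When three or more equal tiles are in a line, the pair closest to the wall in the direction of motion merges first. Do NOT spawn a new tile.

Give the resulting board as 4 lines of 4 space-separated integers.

Answer:  0  0  4  0
16  2  8 32
 8 64 64 64
64  4 32 16

Derivation:
Slide down:
col 0: [16, 8, 0, 64] -> [0, 16, 8, 64]
col 1: [2, 64, 0, 4] -> [0, 2, 64, 4]
col 2: [4, 8, 64, 32] -> [4, 8, 64, 32]
col 3: [32, 0, 64, 16] -> [0, 32, 64, 16]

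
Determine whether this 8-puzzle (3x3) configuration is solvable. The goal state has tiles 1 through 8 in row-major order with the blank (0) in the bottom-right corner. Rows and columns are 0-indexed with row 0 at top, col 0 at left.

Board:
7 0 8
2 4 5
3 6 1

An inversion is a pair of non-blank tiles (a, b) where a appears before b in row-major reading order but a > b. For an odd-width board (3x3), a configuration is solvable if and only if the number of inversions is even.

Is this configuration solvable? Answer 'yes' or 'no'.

Answer: no

Derivation:
Inversions (pairs i<j in row-major order where tile[i] > tile[j] > 0): 19
19 is odd, so the puzzle is not solvable.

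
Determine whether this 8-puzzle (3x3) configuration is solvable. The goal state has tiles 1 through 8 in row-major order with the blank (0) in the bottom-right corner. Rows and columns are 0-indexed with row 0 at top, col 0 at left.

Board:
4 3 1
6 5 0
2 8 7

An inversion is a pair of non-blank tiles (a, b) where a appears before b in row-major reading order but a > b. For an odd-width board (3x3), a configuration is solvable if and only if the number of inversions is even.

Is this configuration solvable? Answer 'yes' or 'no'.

Inversions (pairs i<j in row-major order where tile[i] > tile[j] > 0): 9
9 is odd, so the puzzle is not solvable.

Answer: no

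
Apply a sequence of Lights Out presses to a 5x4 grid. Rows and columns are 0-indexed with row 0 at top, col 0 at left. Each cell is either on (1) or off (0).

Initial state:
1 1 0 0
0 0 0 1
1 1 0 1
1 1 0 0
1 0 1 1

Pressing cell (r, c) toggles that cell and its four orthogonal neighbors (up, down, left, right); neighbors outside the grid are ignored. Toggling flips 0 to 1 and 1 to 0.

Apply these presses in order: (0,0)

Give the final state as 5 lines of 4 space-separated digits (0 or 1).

Answer: 0 0 0 0
1 0 0 1
1 1 0 1
1 1 0 0
1 0 1 1

Derivation:
After press 1 at (0,0):
0 0 0 0
1 0 0 1
1 1 0 1
1 1 0 0
1 0 1 1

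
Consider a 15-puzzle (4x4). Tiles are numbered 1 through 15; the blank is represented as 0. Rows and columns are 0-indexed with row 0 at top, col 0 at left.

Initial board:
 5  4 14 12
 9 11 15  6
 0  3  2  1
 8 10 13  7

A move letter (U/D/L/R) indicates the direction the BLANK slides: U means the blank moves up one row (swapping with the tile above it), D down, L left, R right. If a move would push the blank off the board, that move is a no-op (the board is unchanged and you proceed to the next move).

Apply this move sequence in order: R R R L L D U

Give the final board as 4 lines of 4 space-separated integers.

After move 1 (R):
 5  4 14 12
 9 11 15  6
 3  0  2  1
 8 10 13  7

After move 2 (R):
 5  4 14 12
 9 11 15  6
 3  2  0  1
 8 10 13  7

After move 3 (R):
 5  4 14 12
 9 11 15  6
 3  2  1  0
 8 10 13  7

After move 4 (L):
 5  4 14 12
 9 11 15  6
 3  2  0  1
 8 10 13  7

After move 5 (L):
 5  4 14 12
 9 11 15  6
 3  0  2  1
 8 10 13  7

After move 6 (D):
 5  4 14 12
 9 11 15  6
 3 10  2  1
 8  0 13  7

After move 7 (U):
 5  4 14 12
 9 11 15  6
 3  0  2  1
 8 10 13  7

Answer:  5  4 14 12
 9 11 15  6
 3  0  2  1
 8 10 13  7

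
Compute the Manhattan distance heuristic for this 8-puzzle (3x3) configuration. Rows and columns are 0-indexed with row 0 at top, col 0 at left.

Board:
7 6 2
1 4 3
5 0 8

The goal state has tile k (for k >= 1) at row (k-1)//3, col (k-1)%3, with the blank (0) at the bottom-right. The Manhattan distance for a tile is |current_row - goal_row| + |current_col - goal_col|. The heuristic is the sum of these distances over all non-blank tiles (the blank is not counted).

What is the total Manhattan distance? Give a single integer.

Tile 7: at (0,0), goal (2,0), distance |0-2|+|0-0| = 2
Tile 6: at (0,1), goal (1,2), distance |0-1|+|1-2| = 2
Tile 2: at (0,2), goal (0,1), distance |0-0|+|2-1| = 1
Tile 1: at (1,0), goal (0,0), distance |1-0|+|0-0| = 1
Tile 4: at (1,1), goal (1,0), distance |1-1|+|1-0| = 1
Tile 3: at (1,2), goal (0,2), distance |1-0|+|2-2| = 1
Tile 5: at (2,0), goal (1,1), distance |2-1|+|0-1| = 2
Tile 8: at (2,2), goal (2,1), distance |2-2|+|2-1| = 1
Sum: 2 + 2 + 1 + 1 + 1 + 1 + 2 + 1 = 11

Answer: 11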